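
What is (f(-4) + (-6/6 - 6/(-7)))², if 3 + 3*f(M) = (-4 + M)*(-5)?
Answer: 65536/441 ≈ 148.61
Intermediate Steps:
f(M) = 17/3 - 5*M/3 (f(M) = -1 + ((-4 + M)*(-5))/3 = -1 + (20 - 5*M)/3 = -1 + (20/3 - 5*M/3) = 17/3 - 5*M/3)
(f(-4) + (-6/6 - 6/(-7)))² = ((17/3 - 5/3*(-4)) + (-6/6 - 6/(-7)))² = ((17/3 + 20/3) + (-6*⅙ - 6*(-⅐)))² = (37/3 + (-1 + 6/7))² = (37/3 - ⅐)² = (256/21)² = 65536/441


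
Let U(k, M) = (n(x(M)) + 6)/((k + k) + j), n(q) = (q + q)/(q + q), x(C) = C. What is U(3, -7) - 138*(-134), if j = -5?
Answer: 18499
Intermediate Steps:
n(q) = 1 (n(q) = (2*q)/((2*q)) = (2*q)*(1/(2*q)) = 1)
U(k, M) = 7/(-5 + 2*k) (U(k, M) = (1 + 6)/((k + k) - 5) = 7/(2*k - 5) = 7/(-5 + 2*k))
U(3, -7) - 138*(-134) = 7/(-5 + 2*3) - 138*(-134) = 7/(-5 + 6) + 18492 = 7/1 + 18492 = 7*1 + 18492 = 7 + 18492 = 18499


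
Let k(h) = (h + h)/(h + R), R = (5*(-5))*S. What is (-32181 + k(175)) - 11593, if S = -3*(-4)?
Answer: -218884/5 ≈ -43777.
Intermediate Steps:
S = 12
R = -300 (R = (5*(-5))*12 = -25*12 = -300)
k(h) = 2*h/(-300 + h) (k(h) = (h + h)/(h - 300) = (2*h)/(-300 + h) = 2*h/(-300 + h))
(-32181 + k(175)) - 11593 = (-32181 + 2*175/(-300 + 175)) - 11593 = (-32181 + 2*175/(-125)) - 11593 = (-32181 + 2*175*(-1/125)) - 11593 = (-32181 - 14/5) - 11593 = -160919/5 - 11593 = -218884/5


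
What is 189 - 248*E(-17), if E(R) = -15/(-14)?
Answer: -537/7 ≈ -76.714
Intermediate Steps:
E(R) = 15/14 (E(R) = -15*(-1/14) = 15/14)
189 - 248*E(-17) = 189 - 248*15/14 = 189 - 1860/7 = -537/7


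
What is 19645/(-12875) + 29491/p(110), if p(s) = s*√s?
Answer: -3929/2575 + 2681*√110/1100 ≈ 24.036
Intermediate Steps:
p(s) = s^(3/2)
19645/(-12875) + 29491/p(110) = 19645/(-12875) + 29491/(110^(3/2)) = 19645*(-1/12875) + 29491/((110*√110)) = -3929/2575 + 29491*(√110/12100) = -3929/2575 + 2681*√110/1100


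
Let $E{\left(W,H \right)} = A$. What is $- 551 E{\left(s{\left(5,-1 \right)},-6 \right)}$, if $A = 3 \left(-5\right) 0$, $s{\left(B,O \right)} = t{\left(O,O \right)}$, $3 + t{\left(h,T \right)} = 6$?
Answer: $0$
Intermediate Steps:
$t{\left(h,T \right)} = 3$ ($t{\left(h,T \right)} = -3 + 6 = 3$)
$s{\left(B,O \right)} = 3$
$A = 0$ ($A = \left(-15\right) 0 = 0$)
$E{\left(W,H \right)} = 0$
$- 551 E{\left(s{\left(5,-1 \right)},-6 \right)} = \left(-551\right) 0 = 0$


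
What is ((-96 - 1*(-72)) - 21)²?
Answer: 2025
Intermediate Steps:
((-96 - 1*(-72)) - 21)² = ((-96 + 72) - 21)² = (-24 - 21)² = (-45)² = 2025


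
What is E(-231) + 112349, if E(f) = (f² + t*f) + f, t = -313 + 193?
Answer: 193199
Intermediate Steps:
t = -120
E(f) = f² - 119*f (E(f) = (f² - 120*f) + f = f² - 119*f)
E(-231) + 112349 = -231*(-119 - 231) + 112349 = -231*(-350) + 112349 = 80850 + 112349 = 193199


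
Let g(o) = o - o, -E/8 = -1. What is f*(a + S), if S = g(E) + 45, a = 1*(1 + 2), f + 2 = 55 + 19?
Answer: 3456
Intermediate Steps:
E = 8 (E = -8*(-1) = 8)
f = 72 (f = -2 + (55 + 19) = -2 + 74 = 72)
a = 3 (a = 1*3 = 3)
g(o) = 0
S = 45 (S = 0 + 45 = 45)
f*(a + S) = 72*(3 + 45) = 72*48 = 3456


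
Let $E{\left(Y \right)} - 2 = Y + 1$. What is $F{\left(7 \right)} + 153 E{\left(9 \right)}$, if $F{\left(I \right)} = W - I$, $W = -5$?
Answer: $1824$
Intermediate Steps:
$E{\left(Y \right)} = 3 + Y$ ($E{\left(Y \right)} = 2 + \left(Y + 1\right) = 2 + \left(1 + Y\right) = 3 + Y$)
$F{\left(I \right)} = -5 - I$
$F{\left(7 \right)} + 153 E{\left(9 \right)} = \left(-5 - 7\right) + 153 \left(3 + 9\right) = \left(-5 - 7\right) + 153 \cdot 12 = -12 + 1836 = 1824$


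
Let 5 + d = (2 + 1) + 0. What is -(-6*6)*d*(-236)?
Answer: 16992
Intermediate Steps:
d = -2 (d = -5 + ((2 + 1) + 0) = -5 + (3 + 0) = -5 + 3 = -2)
-(-6*6)*d*(-236) = --6*6*(-2)*(-236) = -(-36*(-2))*(-236) = -72*(-236) = -1*(-16992) = 16992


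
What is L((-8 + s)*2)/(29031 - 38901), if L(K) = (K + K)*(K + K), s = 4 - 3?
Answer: -56/705 ≈ -0.079433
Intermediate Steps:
s = 1
L(K) = 4*K² (L(K) = (2*K)*(2*K) = 4*K²)
L((-8 + s)*2)/(29031 - 38901) = (4*((-8 + 1)*2)²)/(29031 - 38901) = (4*(-7*2)²)/(-9870) = (4*(-14)²)*(-1/9870) = (4*196)*(-1/9870) = 784*(-1/9870) = -56/705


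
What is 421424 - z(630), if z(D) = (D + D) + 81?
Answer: 420083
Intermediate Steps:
z(D) = 81 + 2*D (z(D) = 2*D + 81 = 81 + 2*D)
421424 - z(630) = 421424 - (81 + 2*630) = 421424 - (81 + 1260) = 421424 - 1*1341 = 421424 - 1341 = 420083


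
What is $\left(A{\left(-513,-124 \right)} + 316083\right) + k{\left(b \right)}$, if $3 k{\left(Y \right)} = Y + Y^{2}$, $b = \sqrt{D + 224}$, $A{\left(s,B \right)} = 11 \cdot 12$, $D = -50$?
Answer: $316273 + \frac{\sqrt{174}}{3} \approx 3.1628 \cdot 10^{5}$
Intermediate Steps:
$A{\left(s,B \right)} = 132$
$b = \sqrt{174}$ ($b = \sqrt{-50 + 224} = \sqrt{174} \approx 13.191$)
$k{\left(Y \right)} = \frac{Y}{3} + \frac{Y^{2}}{3}$ ($k{\left(Y \right)} = \frac{Y + Y^{2}}{3} = \frac{Y}{3} + \frac{Y^{2}}{3}$)
$\left(A{\left(-513,-124 \right)} + 316083\right) + k{\left(b \right)} = \left(132 + 316083\right) + \frac{\sqrt{174} \left(1 + \sqrt{174}\right)}{3} = 316215 + \frac{\sqrt{174} \left(1 + \sqrt{174}\right)}{3}$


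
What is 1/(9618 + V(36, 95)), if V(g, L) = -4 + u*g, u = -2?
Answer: 1/9542 ≈ 0.00010480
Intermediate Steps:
V(g, L) = -4 - 2*g
1/(9618 + V(36, 95)) = 1/(9618 + (-4 - 2*36)) = 1/(9618 + (-4 - 72)) = 1/(9618 - 76) = 1/9542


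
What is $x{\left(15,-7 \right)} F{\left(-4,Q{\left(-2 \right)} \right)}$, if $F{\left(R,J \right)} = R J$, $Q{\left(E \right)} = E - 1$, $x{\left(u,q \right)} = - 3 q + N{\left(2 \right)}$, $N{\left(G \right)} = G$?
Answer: $276$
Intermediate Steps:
$x{\left(u,q \right)} = 2 - 3 q$ ($x{\left(u,q \right)} = - 3 q + 2 = 2 - 3 q$)
$Q{\left(E \right)} = -1 + E$
$F{\left(R,J \right)} = J R$
$x{\left(15,-7 \right)} F{\left(-4,Q{\left(-2 \right)} \right)} = \left(2 - -21\right) \left(-1 - 2\right) \left(-4\right) = \left(2 + 21\right) \left(\left(-3\right) \left(-4\right)\right) = 23 \cdot 12 = 276$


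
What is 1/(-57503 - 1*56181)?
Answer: -1/113684 ≈ -8.7963e-6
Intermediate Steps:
1/(-57503 - 1*56181) = 1/(-57503 - 56181) = 1/(-113684) = -1/113684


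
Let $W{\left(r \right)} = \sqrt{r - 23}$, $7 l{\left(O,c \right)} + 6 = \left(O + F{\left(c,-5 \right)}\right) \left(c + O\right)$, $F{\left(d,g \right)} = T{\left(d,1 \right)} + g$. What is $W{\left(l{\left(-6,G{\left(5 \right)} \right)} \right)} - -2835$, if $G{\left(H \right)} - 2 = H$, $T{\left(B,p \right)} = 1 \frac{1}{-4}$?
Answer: $2835 + \frac{i \sqrt{4991}}{14} \approx 2835.0 + 5.0462 i$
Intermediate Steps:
$T{\left(B,p \right)} = - \frac{1}{4}$ ($T{\left(B,p \right)} = 1 \left(- \frac{1}{4}\right) = - \frac{1}{4}$)
$G{\left(H \right)} = 2 + H$
$F{\left(d,g \right)} = - \frac{1}{4} + g$
$l{\left(O,c \right)} = - \frac{6}{7} + \frac{\left(- \frac{21}{4} + O\right) \left(O + c\right)}{7}$ ($l{\left(O,c \right)} = - \frac{6}{7} + \frac{\left(O - \frac{21}{4}\right) \left(c + O\right)}{7} = - \frac{6}{7} + \frac{\left(O - \frac{21}{4}\right) \left(O + c\right)}{7} = - \frac{6}{7} + \frac{\left(- \frac{21}{4} + O\right) \left(O + c\right)}{7}$)
$W{\left(r \right)} = \sqrt{-23 + r}$
$W{\left(l{\left(-6,G{\left(5 \right)} \right)} \right)} - -2835 = \sqrt{-23 - \left(- \frac{51}{14} - \frac{36}{7} + \frac{45 \left(2 + 5\right)}{28}\right)} - -2835 = \sqrt{-23 + \left(- \frac{6}{7} + \frac{9}{2} - \frac{21}{4} + \frac{1}{7} \cdot 36 + \frac{1}{7} \left(-6\right) 7\right)} + 2835 = \sqrt{-23 - \frac{69}{28}} + 2835 = \sqrt{- \frac{713}{28}} + 2835 = \frac{i \sqrt{4991}}{14} + 2835 = 2835 + \frac{i \sqrt{4991}}{14}$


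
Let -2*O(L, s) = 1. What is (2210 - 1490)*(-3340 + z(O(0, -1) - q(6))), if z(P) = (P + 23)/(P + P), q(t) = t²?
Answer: -175540680/73 ≈ -2.4047e+6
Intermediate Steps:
O(L, s) = -½ (O(L, s) = -½*1 = -½)
z(P) = (23 + P)/(2*P) (z(P) = (23 + P)/((2*P)) = (23 + P)*(1/(2*P)) = (23 + P)/(2*P))
(2210 - 1490)*(-3340 + z(O(0, -1) - q(6))) = (2210 - 1490)*(-3340 + (23 + (-½ - 1*6²))/(2*(-½ - 1*6²))) = 720*(-3340 + (23 + (-½ - 1*36))/(2*(-½ - 1*36))) = 720*(-3340 + (23 + (-½ - 36))/(2*(-½ - 36))) = 720*(-3340 + (23 - 73/2)/(2*(-73/2))) = 720*(-3340 + (½)*(-2/73)*(-27/2)) = 720*(-3340 + 27/146) = 720*(-487613/146) = -175540680/73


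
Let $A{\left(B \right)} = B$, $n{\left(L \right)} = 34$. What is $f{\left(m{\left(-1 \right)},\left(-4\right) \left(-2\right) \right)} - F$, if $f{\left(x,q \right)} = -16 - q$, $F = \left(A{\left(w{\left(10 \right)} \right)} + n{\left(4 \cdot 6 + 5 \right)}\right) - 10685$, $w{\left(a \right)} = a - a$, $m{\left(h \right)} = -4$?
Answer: $10627$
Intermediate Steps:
$w{\left(a \right)} = 0$
$F = -10651$ ($F = \left(0 + 34\right) - 10685 = 34 - 10685 = -10651$)
$f{\left(m{\left(-1 \right)},\left(-4\right) \left(-2\right) \right)} - F = \left(-16 - \left(-4\right) \left(-2\right)\right) - -10651 = \left(-16 - 8\right) + 10651 = -24 + 10651 = 10627$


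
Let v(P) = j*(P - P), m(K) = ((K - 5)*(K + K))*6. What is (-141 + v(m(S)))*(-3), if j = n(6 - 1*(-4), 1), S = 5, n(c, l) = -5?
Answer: 423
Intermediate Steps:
j = -5
m(K) = 12*K*(-5 + K) (m(K) = ((-5 + K)*(2*K))*6 = (2*K*(-5 + K))*6 = 12*K*(-5 + K))
v(P) = 0 (v(P) = -5*(P - P) = -5*0 = 0)
(-141 + v(m(S)))*(-3) = (-141 + 0)*(-3) = -141*(-3) = 423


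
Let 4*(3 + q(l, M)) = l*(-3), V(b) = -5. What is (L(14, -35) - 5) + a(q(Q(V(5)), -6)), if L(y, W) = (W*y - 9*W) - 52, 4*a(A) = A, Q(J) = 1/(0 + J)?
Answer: -18617/80 ≈ -232.71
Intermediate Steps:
Q(J) = 1/J
q(l, M) = -3 - 3*l/4 (q(l, M) = -3 + (l*(-3))/4 = -3 + (-3*l)/4 = -3 - 3*l/4)
a(A) = A/4
L(y, W) = -52 - 9*W + W*y (L(y, W) = (-9*W + W*y) - 52 = -52 - 9*W + W*y)
(L(14, -35) - 5) + a(q(Q(V(5)), -6)) = ((-52 - 9*(-35) - 35*14) - 5) + (-3 - ¾/(-5))/4 = ((-52 + 315 - 490) - 5) + (-3 - ¾*(-⅕))/4 = (-227 - 5) + (-3 + 3/20)/4 = -232 + (¼)*(-57/20) = -232 - 57/80 = -18617/80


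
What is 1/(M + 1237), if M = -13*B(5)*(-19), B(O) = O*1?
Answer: 1/2472 ≈ 0.00040453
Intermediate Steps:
B(O) = O
M = 1235 (M = -13*5*(-19) = -65*(-19) = 1235)
1/(M + 1237) = 1/(1235 + 1237) = 1/2472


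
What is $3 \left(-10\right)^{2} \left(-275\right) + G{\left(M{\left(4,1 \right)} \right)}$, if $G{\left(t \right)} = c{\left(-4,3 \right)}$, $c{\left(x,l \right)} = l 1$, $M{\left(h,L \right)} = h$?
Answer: $-82497$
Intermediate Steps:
$c{\left(x,l \right)} = l$
$G{\left(t \right)} = 3$
$3 \left(-10\right)^{2} \left(-275\right) + G{\left(M{\left(4,1 \right)} \right)} = 3 \left(-10\right)^{2} \left(-275\right) + 3 = 3 \cdot 100 \left(-275\right) + 3 = 300 \left(-275\right) + 3 = -82500 + 3 = -82497$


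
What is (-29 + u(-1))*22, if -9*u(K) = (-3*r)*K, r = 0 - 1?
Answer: -1892/3 ≈ -630.67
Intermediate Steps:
r = -1
u(K) = -K/3 (u(K) = -(-3*(-1))*K/9 = -K/3)
(-29 + u(-1))*22 = (-29 - ⅓*(-1))*22 = (-29 + ⅓)*22 = -86/3*22 = -1892/3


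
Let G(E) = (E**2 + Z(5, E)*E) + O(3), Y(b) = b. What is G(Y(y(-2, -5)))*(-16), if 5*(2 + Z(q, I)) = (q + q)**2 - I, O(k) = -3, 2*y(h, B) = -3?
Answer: 2256/5 ≈ 451.20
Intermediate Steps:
y(h, B) = -3/2 (y(h, B) = (1/2)*(-3) = -3/2)
Z(q, I) = -2 - I/5 + 4*q**2/5 (Z(q, I) = -2 + ((q + q)**2 - I)/5 = -2 + ((2*q)**2 - I)/5 = -2 + (4*q**2 - I)/5 = -2 + (-I + 4*q**2)/5 = -2 + (-I/5 + 4*q**2/5) = -2 - I/5 + 4*q**2/5)
G(E) = -3 + E**2 + E*(18 - E/5) (G(E) = (E**2 + (-2 - E/5 + (4/5)*5**2)*E) - 3 = (E**2 + (-2 - E/5 + (4/5)*25)*E) - 3 = (E**2 + (-2 - E/5 + 20)*E) - 3 = (E**2 + (18 - E/5)*E) - 3 = (E**2 + E*(18 - E/5)) - 3 = -3 + E**2 + E*(18 - E/5))
G(Y(y(-2, -5)))*(-16) = (-3 + 18*(-3/2) + 4*(-3/2)**2/5)*(-16) = (-3 - 27 + (4/5)*(9/4))*(-16) = (-3 - 27 + 9/5)*(-16) = -141/5*(-16) = 2256/5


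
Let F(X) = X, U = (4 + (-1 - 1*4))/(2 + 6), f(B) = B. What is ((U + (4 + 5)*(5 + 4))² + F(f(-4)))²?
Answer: 175019232609/4096 ≈ 4.2729e+7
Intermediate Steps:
U = -⅛ (U = (4 + (-1 - 4))/8 = (4 - 5)*(⅛) = -1*⅛ = -⅛ ≈ -0.12500)
((U + (4 + 5)*(5 + 4))² + F(f(-4)))² = ((-⅛ + (4 + 5)*(5 + 4))² - 4)² = ((-⅛ + 9*9)² - 4)² = ((-⅛ + 81)² - 4)² = ((647/8)² - 4)² = (418609/64 - 4)² = (418353/64)² = 175019232609/4096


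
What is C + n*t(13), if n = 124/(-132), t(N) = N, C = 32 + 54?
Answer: 2435/33 ≈ 73.788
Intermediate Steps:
C = 86
n = -31/33 (n = 124*(-1/132) = -31/33 ≈ -0.93939)
C + n*t(13) = 86 - 31/33*13 = 86 - 403/33 = 2435/33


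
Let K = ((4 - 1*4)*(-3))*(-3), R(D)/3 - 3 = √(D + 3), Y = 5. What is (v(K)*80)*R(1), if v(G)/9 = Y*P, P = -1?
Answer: -54000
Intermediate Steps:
R(D) = 9 + 3*√(3 + D) (R(D) = 9 + 3*√(D + 3) = 9 + 3*√(3 + D))
K = 0 (K = ((4 - 4)*(-3))*(-3) = (0*(-3))*(-3) = 0*(-3) = 0)
v(G) = -45 (v(G) = 9*(5*(-1)) = 9*(-5) = -45)
(v(K)*80)*R(1) = (-45*80)*(9 + 3*√(3 + 1)) = -3600*(9 + 3*√4) = -3600*(9 + 3*2) = -3600*(9 + 6) = -3600*15 = -54000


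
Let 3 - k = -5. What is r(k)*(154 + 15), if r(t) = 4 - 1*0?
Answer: 676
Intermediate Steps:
k = 8 (k = 3 - 1*(-5) = 3 + 5 = 8)
r(t) = 4 (r(t) = 4 + 0 = 4)
r(k)*(154 + 15) = 4*(154 + 15) = 4*169 = 676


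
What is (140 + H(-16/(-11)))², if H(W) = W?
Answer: 2421136/121 ≈ 20009.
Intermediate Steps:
(140 + H(-16/(-11)))² = (140 - 16/(-11))² = (140 - 16*(-1/11))² = (140 + 16/11)² = (1556/11)² = 2421136/121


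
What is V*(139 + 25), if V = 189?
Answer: 30996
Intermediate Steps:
V*(139 + 25) = 189*(139 + 25) = 189*164 = 30996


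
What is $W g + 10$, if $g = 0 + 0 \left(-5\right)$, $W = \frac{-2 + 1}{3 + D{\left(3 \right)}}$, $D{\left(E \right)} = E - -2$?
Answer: $10$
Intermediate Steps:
$D{\left(E \right)} = 2 + E$ ($D{\left(E \right)} = E + 2 = 2 + E$)
$W = - \frac{1}{8}$ ($W = \frac{-2 + 1}{3 + \left(2 + 3\right)} = - \frac{1}{3 + 5} = - \frac{1}{8} \approx -0.125$)
$g = 0$ ($g = 0 + 0 = 0$)
$W g + 10 = \left(- \frac{1}{8}\right) 0 + 10 = 0 + 10 = 10$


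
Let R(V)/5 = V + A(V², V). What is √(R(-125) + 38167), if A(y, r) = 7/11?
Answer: √4542967/11 ≈ 193.77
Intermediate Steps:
A(y, r) = 7/11 (A(y, r) = 7*(1/11) = 7/11)
R(V) = 35/11 + 5*V (R(V) = 5*(V + 7/11) = 5*(7/11 + V) = 35/11 + 5*V)
√(R(-125) + 38167) = √((35/11 + 5*(-125)) + 38167) = √((35/11 - 625) + 38167) = √(-6840/11 + 38167) = √(412997/11) = √4542967/11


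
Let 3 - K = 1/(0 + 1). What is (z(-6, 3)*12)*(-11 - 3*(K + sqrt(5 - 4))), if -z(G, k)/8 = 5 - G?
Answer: 21120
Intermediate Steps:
z(G, k) = -40 + 8*G (z(G, k) = -8*(5 - G) = -40 + 8*G)
K = 2 (K = 3 - 1/(0 + 1) = 3 - 1/1 = 3 - 1*1 = 3 - 1 = 2)
(z(-6, 3)*12)*(-11 - 3*(K + sqrt(5 - 4))) = ((-40 + 8*(-6))*12)*(-11 - 3*(2 + sqrt(5 - 4))) = ((-40 - 48)*12)*(-11 - 3*(2 + sqrt(1))) = (-88*12)*(-11 - 3*(2 + 1)) = -1056*(-11 - 3*3) = -1056*(-11 - 9) = -1056*(-20) = 21120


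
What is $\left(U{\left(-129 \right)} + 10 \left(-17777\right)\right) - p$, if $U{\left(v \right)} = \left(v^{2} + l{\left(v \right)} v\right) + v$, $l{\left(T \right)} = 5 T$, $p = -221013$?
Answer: $142960$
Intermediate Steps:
$U{\left(v \right)} = v + 6 v^{2}$ ($U{\left(v \right)} = \left(v^{2} + 5 v v\right) + v = \left(v^{2} + 5 v^{2}\right) + v = 6 v^{2} + v = v + 6 v^{2}$)
$\left(U{\left(-129 \right)} + 10 \left(-17777\right)\right) - p = \left(- 129 \left(1 + 6 \left(-129\right)\right) + 10 \left(-17777\right)\right) - -221013 = \left(- 129 \left(1 - 774\right) - 177770\right) + 221013 = \left(\left(-129\right) \left(-773\right) - 177770\right) + 221013 = \left(99717 - 177770\right) + 221013 = -78053 + 221013 = 142960$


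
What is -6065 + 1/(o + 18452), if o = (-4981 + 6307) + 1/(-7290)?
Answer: -874461511945/144181619 ≈ -6065.0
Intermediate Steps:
o = 9666539/7290 (o = 1326 - 1/7290 = 9666539/7290 ≈ 1326.0)
-6065 + 1/(o + 18452) = -6065 + 1/(9666539/7290 + 18452) = -6065 + 1/(144181619/7290) = -6065 + 7290/144181619 = -874461511945/144181619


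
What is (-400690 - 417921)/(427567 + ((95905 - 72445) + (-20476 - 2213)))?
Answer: -818611/428338 ≈ -1.9111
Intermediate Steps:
(-400690 - 417921)/(427567 + ((95905 - 72445) + (-20476 - 2213))) = -818611/(427567 + (23460 - 22689)) = -818611/(427567 + 771) = -818611/428338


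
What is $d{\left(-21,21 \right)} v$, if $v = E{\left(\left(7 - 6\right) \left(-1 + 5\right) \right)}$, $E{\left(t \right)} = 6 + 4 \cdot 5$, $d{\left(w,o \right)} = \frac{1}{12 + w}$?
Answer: $- \frac{26}{9} \approx -2.8889$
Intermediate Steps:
$E{\left(t \right)} = 26$ ($E{\left(t \right)} = 6 + 20 = 26$)
$v = 26$
$d{\left(-21,21 \right)} v = \frac{1}{12 - 21} \cdot 26 = \frac{1}{-9} \cdot 26 = \left(- \frac{1}{9}\right) 26 = - \frac{26}{9}$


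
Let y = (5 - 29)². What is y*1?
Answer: 576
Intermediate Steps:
y = 576 (y = (-24)² = 576)
y*1 = 576*1 = 576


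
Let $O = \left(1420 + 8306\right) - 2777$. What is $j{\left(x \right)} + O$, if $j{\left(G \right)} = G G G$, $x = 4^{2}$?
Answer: $11045$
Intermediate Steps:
$x = 16$
$O = 6949$ ($O = 9726 - 2777 = 6949$)
$j{\left(G \right)} = G^{3}$ ($j{\left(G \right)} = G^{2} G = G^{3}$)
$j{\left(x \right)} + O = 16^{3} + 6949 = 4096 + 6949 = 11045$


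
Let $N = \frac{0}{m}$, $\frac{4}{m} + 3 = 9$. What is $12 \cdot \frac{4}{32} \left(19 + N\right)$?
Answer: $\frac{57}{2} \approx 28.5$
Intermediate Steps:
$m = \frac{2}{3}$ ($m = \frac{4}{-3 + 9} = \frac{4}{6} = 4 \cdot \frac{1}{6} = \frac{2}{3} \approx 0.66667$)
$N = 0$ ($N = \frac{0}{\frac{2}{3}} = 0 \cdot \frac{3}{2} = 0$)
$12 \cdot \frac{4}{32} \left(19 + N\right) = 12 \cdot \frac{4}{32} \left(19 + 0\right) = 12 \cdot 4 \cdot \frac{1}{32} \cdot 19 = 12 \cdot \frac{1}{8} \cdot 19 = \frac{3}{2} \cdot 19 = \frac{57}{2}$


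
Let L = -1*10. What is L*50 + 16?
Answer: -484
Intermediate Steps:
L = -10
L*50 + 16 = -10*50 + 16 = -500 + 16 = -484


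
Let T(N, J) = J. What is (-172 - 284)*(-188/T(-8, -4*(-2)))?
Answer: 10716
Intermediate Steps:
(-172 - 284)*(-188/T(-8, -4*(-2))) = (-172 - 284)*(-188/((-4*(-2)))) = -(-85728)/8 = -456*(-47/2) = 10716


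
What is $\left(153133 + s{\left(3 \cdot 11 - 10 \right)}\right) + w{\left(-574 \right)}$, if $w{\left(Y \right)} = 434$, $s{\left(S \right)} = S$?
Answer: $153590$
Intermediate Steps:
$\left(153133 + s{\left(3 \cdot 11 - 10 \right)}\right) + w{\left(-574 \right)} = \left(153133 + \left(3 \cdot 11 - 10\right)\right) + 434 = \left(153133 + \left(33 - 10\right)\right) + 434 = \left(153133 + 23\right) + 434 = 153156 + 434 = 153590$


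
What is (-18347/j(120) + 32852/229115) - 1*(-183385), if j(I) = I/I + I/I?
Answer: 79829001349/458230 ≈ 1.7421e+5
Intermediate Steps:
j(I) = 2 (j(I) = 1 + 1 = 2)
(-18347/j(120) + 32852/229115) - 1*(-183385) = (-18347/2 + 32852/229115) - 1*(-183385) = (-18347*½ + 32852*(1/229115)) + 183385 = (-18347/2 + 32852/229115) + 183385 = -4203507201/458230 + 183385 = 79829001349/458230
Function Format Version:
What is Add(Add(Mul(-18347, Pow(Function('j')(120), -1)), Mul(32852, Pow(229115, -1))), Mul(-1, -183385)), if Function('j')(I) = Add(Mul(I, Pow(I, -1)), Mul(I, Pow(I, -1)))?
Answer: Rational(79829001349, 458230) ≈ 1.7421e+5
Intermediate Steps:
Function('j')(I) = 2 (Function('j')(I) = Add(1, 1) = 2)
Add(Add(Mul(-18347, Pow(Function('j')(120), -1)), Mul(32852, Pow(229115, -1))), Mul(-1, -183385)) = Add(Add(Mul(-18347, Pow(2, -1)), Mul(32852, Pow(229115, -1))), Mul(-1, -183385)) = Add(Add(Mul(-18347, Rational(1, 2)), Mul(32852, Rational(1, 229115))), 183385) = Add(Add(Rational(-18347, 2), Rational(32852, 229115)), 183385) = Add(Rational(-4203507201, 458230), 183385) = Rational(79829001349, 458230)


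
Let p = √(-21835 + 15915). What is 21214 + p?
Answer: 21214 + 4*I*√370 ≈ 21214.0 + 76.942*I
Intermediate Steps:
p = 4*I*√370 (p = √(-5920) = 4*I*√370 ≈ 76.942*I)
21214 + p = 21214 + 4*I*√370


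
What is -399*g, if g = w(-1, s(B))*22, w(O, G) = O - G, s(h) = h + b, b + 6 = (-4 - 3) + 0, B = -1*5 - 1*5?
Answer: -193116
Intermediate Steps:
B = -10 (B = -5 - 5 = -10)
b = -13 (b = -6 + ((-4 - 3) + 0) = -6 + (-7 + 0) = -6 - 7 = -13)
s(h) = -13 + h (s(h) = h - 13 = -13 + h)
g = 484 (g = (-1 - (-13 - 10))*22 = (-1 - 1*(-23))*22 = (-1 + 23)*22 = 22*22 = 484)
-399*g = -399*484 = -193116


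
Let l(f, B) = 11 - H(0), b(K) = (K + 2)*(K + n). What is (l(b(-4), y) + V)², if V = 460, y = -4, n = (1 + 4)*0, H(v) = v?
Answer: 221841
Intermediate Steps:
n = 0 (n = 5*0 = 0)
b(K) = K*(2 + K) (b(K) = (K + 2)*(K + 0) = (2 + K)*K = K*(2 + K))
l(f, B) = 11 (l(f, B) = 11 - 1*0 = 11 + 0 = 11)
(l(b(-4), y) + V)² = (11 + 460)² = 471² = 221841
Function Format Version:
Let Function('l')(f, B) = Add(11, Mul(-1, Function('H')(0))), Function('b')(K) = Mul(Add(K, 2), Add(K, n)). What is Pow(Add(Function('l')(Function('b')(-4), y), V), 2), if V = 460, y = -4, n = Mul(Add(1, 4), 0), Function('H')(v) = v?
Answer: 221841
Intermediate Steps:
n = 0 (n = Mul(5, 0) = 0)
Function('b')(K) = Mul(K, Add(2, K)) (Function('b')(K) = Mul(Add(K, 2), Add(K, 0)) = Mul(Add(2, K), K) = Mul(K, Add(2, K)))
Function('l')(f, B) = 11 (Function('l')(f, B) = Add(11, Mul(-1, 0)) = Add(11, 0) = 11)
Pow(Add(Function('l')(Function('b')(-4), y), V), 2) = Pow(Add(11, 460), 2) = Pow(471, 2) = 221841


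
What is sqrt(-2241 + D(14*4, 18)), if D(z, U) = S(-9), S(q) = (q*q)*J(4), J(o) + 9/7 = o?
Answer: 6*I*sqrt(2751)/7 ≈ 44.957*I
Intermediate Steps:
J(o) = -9/7 + o
S(q) = 19*q**2/7 (S(q) = (q*q)*(-9/7 + 4) = q**2*(19/7) = 19*q**2/7)
D(z, U) = 1539/7 (D(z, U) = (19/7)*(-9)**2 = (19/7)*81 = 1539/7)
sqrt(-2241 + D(14*4, 18)) = sqrt(-2241 + 1539/7) = sqrt(-14148/7) = 6*I*sqrt(2751)/7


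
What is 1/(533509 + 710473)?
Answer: 1/1243982 ≈ 8.0387e-7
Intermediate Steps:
1/(533509 + 710473) = 1/1243982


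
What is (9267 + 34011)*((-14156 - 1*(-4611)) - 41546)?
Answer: -2211116298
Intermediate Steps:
(9267 + 34011)*((-14156 - 1*(-4611)) - 41546) = 43278*((-14156 + 4611) - 41546) = 43278*(-9545 - 41546) = 43278*(-51091) = -2211116298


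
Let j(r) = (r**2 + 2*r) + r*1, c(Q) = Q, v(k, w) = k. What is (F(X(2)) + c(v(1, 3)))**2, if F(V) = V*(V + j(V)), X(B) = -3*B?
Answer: 5041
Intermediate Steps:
j(r) = r**2 + 3*r (j(r) = (r**2 + 2*r) + r = r**2 + 3*r)
F(V) = V*(V + V*(3 + V))
(F(X(2)) + c(v(1, 3)))**2 = ((-3*2)**2*(4 - 3*2) + 1)**2 = ((-6)**2*(4 - 6) + 1)**2 = (36*(-2) + 1)**2 = (-72 + 1)**2 = (-71)**2 = 5041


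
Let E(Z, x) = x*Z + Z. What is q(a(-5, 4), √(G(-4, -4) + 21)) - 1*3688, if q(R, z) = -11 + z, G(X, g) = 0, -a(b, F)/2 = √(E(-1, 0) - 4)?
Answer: -3699 + √21 ≈ -3694.4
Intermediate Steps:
E(Z, x) = Z + Z*x (E(Z, x) = Z*x + Z = Z + Z*x)
a(b, F) = -2*I*√5 (a(b, F) = -2*√(-(1 + 0) - 4) = -2*√(-1*1 - 4) = -2*√(-1 - 4) = -2*I*√5)
q(a(-5, 4), √(G(-4, -4) + 21)) - 1*3688 = (-11 + √(0 + 21)) - 1*3688 = (-11 + √21) - 3688 = -3699 + √21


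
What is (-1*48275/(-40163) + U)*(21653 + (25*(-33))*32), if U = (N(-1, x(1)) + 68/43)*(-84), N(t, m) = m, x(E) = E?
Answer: 1767801726289/1727009 ≈ 1.0236e+6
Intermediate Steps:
U = -9324/43 (U = (1 + 68/43)*(-84) = (111/43)*(-84) = -9324/43 ≈ -216.84)
(-1*48275/(-40163) + U)*(21653 + (25*(-33))*32) = (-1*48275/(-40163) - 9324/43)*(21653 + (25*(-33))*32) = (-48275*(-1/40163) - 9324/43)*(21653 - 825*32) = (48275/40163 - 9324/43)*(21653 - 26400) = -372403987/1727009*(-4747) = 1767801726289/1727009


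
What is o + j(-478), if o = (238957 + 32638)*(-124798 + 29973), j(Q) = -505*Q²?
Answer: -25869380295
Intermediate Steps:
o = -25753995875 (o = 271595*(-94825) = -25753995875)
o + j(-478) = -25753995875 - 505*(-478)² = -25753995875 - 505*228484 = -25753995875 - 115384420 = -25869380295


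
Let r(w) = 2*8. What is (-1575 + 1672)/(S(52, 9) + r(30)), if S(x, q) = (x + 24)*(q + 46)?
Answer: 97/4196 ≈ 0.023117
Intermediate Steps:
S(x, q) = (24 + x)*(46 + q)
r(w) = 16
(-1575 + 1672)/(S(52, 9) + r(30)) = (-1575 + 1672)/((1104 + 24*9 + 46*52 + 9*52) + 16) = 97/((1104 + 216 + 2392 + 468) + 16) = 97/(4180 + 16) = 97/4196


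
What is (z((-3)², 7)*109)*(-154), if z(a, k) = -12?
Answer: 201432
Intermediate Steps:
(z((-3)², 7)*109)*(-154) = -12*109*(-154) = -1308*(-154) = 201432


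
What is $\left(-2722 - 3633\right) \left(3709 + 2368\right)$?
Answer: $-38619335$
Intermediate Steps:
$\left(-2722 - 3633\right) \left(3709 + 2368\right) = \left(-6355\right) 6077 = -38619335$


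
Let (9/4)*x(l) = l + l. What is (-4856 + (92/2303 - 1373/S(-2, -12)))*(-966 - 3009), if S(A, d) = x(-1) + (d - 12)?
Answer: 1406352531525/73696 ≈ 1.9083e+7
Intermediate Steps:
x(l) = 8*l/9 (x(l) = 4*(l + l)/9 = 4*(2*l)/9 = 8*l/9)
S(A, d) = -116/9 + d (S(A, d) = (8/9)*(-1) + (d - 12) = -8/9 + (-12 + d) = -116/9 + d)
(-4856 + (92/2303 - 1373/S(-2, -12)))*(-966 - 3009) = (-4856 + (92/2303 - 1373/(-116/9 - 12)))*(-966 - 3009) = (-4856 + (92*(1/2303) - 1373/(-224/9)))*(-3975) = (-4856 + (92/2303 - 1373*(-9/224)))*(-3975) = (-4856 + (92/2303 + 12357/224))*(-3975) = (-4856 + 4068397/73696)*(-3975) = -353799379/73696*(-3975) = 1406352531525/73696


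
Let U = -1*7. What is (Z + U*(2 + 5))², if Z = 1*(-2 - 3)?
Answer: 2916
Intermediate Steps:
Z = -5 (Z = 1*(-5) = -5)
U = -7
(Z + U*(2 + 5))² = (-5 - 7*(2 + 5))² = (-5 - 7*7)² = (-5 - 49)² = (-54)² = 2916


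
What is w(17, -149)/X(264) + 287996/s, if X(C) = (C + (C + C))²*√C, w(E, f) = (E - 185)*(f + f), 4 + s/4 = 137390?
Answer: 71999/137386 + 1043*√66/1724976 ≈ 0.52898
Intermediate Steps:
s = 549544 (s = -16 + 4*137390 = -16 + 549560 = 549544)
w(E, f) = 2*f*(-185 + E) (w(E, f) = (-185 + E)*(2*f) = 2*f*(-185 + E))
X(C) = 9*C^(5/2) (X(C) = (C + 2*C)²*√C = (3*C)²*√C = (9*C²)*√C = 9*C^(5/2))
w(17, -149)/X(264) + 287996/s = (2*(-149)*(-185 + 17))/((9*264^(5/2))) + 287996/549544 = (2*(-149)*(-168))/((9*(139392*√66))) + 287996*(1/549544) = 50064/((1254528*√66)) + 71999/137386 = 50064*(√66/82798848) + 71999/137386 = 1043*√66/1724976 + 71999/137386 = 71999/137386 + 1043*√66/1724976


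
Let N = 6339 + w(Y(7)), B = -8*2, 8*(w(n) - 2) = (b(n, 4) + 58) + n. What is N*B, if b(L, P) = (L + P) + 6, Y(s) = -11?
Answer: -101548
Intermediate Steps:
b(L, P) = 6 + L + P
w(n) = 21/2 + n/4 (w(n) = 2 + (((6 + n + 4) + 58) + n)/8 = 2 + (((10 + n) + 58) + n)/8 = 2 + ((68 + n) + n)/8 = 2 + (68 + 2*n)/8 = 2 + (17/2 + n/4) = 21/2 + n/4)
B = -16
N = 25387/4 (N = 6339 + (21/2 + (¼)*(-11)) = 6339 + (21/2 - 11/4) = 6339 + 31/4 = 25387/4 ≈ 6346.8)
N*B = (25387/4)*(-16) = -101548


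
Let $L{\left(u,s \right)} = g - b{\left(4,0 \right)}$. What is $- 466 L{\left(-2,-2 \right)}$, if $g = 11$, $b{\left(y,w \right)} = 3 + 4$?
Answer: $-1864$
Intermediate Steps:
$b{\left(y,w \right)} = 7$
$L{\left(u,s \right)} = 4$ ($L{\left(u,s \right)} = 11 - 7 = 4$)
$- 466 L{\left(-2,-2 \right)} = \left(-466\right) 4 = -1864$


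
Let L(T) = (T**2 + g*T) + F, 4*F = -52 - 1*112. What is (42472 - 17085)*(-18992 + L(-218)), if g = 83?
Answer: 263948639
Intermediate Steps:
F = -41 (F = (-52 - 1*112)/4 = (-52 - 112)/4 = (1/4)*(-164) = -41)
L(T) = -41 + T**2 + 83*T (L(T) = (T**2 + 83*T) - 41 = -41 + T**2 + 83*T)
(42472 - 17085)*(-18992 + L(-218)) = (42472 - 17085)*(-18992 + (-41 + (-218)**2 + 83*(-218))) = 25387*(-18992 + (-41 + 47524 - 18094)) = 25387*(-18992 + 29389) = 25387*10397 = 263948639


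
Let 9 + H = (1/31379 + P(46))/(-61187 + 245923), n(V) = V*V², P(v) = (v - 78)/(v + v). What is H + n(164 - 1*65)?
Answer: 129365963222785471/133327111712 ≈ 9.7029e+5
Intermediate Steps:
P(v) = (-78 + v)/(2*v) (P(v) = (-78 + v)/((2*v)) = (-78 + v)*(1/(2*v)) = (-78 + v)/(2*v))
n(V) = V³
H = -1199944256417/133327111712 (H = -9 + (1/31379 + (½)*(-78 + 46)/46)/(-61187 + 245923) = -9 + (1/31379 + (½)*(1/46)*(-32))/184736 = -9 + (1/31379 - 8/23)*(1/184736) = -9 - 251009/721717*1/184736 = -9 - 251009/133327111712 = -1199944256417/133327111712 ≈ -9.0000)
H + n(164 - 1*65) = -1199944256417/133327111712 + (164 - 1*65)³ = -1199944256417/133327111712 + (164 - 65)³ = -1199944256417/133327111712 + 99³ = -1199944256417/133327111712 + 970299 = 129365963222785471/133327111712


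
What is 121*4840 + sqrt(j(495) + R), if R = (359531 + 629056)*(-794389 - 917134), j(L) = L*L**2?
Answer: 585640 + 3*I*sqrt(187985344514) ≈ 5.8564e+5 + 1.3007e+6*I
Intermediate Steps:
j(L) = L**3
R = -1691989388001 (R = 988587*(-1711523) = -1691989388001)
121*4840 + sqrt(j(495) + R) = 121*4840 + sqrt(495**3 - 1691989388001) = 585640 + sqrt(121287375 - 1691989388001) = 585640 + sqrt(-1691868100626) = 585640 + 3*I*sqrt(187985344514)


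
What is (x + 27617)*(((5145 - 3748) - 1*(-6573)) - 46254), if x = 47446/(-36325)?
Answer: -38404214784436/36325 ≈ -1.0572e+9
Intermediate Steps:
x = -47446/36325 (x = 47446*(-1/36325) = -47446/36325 ≈ -1.3062)
(x + 27617)*(((5145 - 3748) - 1*(-6573)) - 46254) = (-47446/36325 + 27617)*(((5145 - 3748) - 1*(-6573)) - 46254) = 1003140079*((1397 + 6573) - 46254)/36325 = 1003140079*(7970 - 46254)/36325 = (1003140079/36325)*(-38284) = -38404214784436/36325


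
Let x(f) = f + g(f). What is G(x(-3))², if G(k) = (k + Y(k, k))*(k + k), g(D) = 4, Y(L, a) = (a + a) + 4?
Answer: 196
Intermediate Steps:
Y(L, a) = 4 + 2*a (Y(L, a) = 2*a + 4 = 4 + 2*a)
x(f) = 4 + f (x(f) = f + 4 = 4 + f)
G(k) = 2*k*(4 + 3*k) (G(k) = (k + (4 + 2*k))*(k + k) = (4 + 3*k)*(2*k) = 2*k*(4 + 3*k))
G(x(-3))² = (2*(4 - 3)*(4 + 3*(4 - 3)))² = (2*1*(4 + 3*1))² = (2*1*(4 + 3))² = (2*1*7)² = 14² = 196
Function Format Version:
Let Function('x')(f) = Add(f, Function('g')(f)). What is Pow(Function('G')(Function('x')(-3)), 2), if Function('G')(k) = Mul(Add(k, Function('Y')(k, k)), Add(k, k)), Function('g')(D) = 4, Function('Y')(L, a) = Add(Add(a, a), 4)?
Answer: 196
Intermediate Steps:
Function('Y')(L, a) = Add(4, Mul(2, a)) (Function('Y')(L, a) = Add(Mul(2, a), 4) = Add(4, Mul(2, a)))
Function('x')(f) = Add(4, f) (Function('x')(f) = Add(f, 4) = Add(4, f))
Function('G')(k) = Mul(2, k, Add(4, Mul(3, k))) (Function('G')(k) = Mul(Add(k, Add(4, Mul(2, k))), Add(k, k)) = Mul(Add(4, Mul(3, k)), Mul(2, k)) = Mul(2, k, Add(4, Mul(3, k))))
Pow(Function('G')(Function('x')(-3)), 2) = Pow(Mul(2, Add(4, -3), Add(4, Mul(3, Add(4, -3)))), 2) = Pow(Mul(2, 1, Add(4, Mul(3, 1))), 2) = Pow(Mul(2, 1, Add(4, 3)), 2) = Pow(Mul(2, 1, 7), 2) = Pow(14, 2) = 196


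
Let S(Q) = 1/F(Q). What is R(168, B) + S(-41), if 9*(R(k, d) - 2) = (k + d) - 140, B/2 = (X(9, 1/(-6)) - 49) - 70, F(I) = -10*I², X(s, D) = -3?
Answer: -369821/16810 ≈ -22.000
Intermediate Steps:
B = -244 (B = 2*((-3 - 49) - 70) = 2*(-52 - 70) = 2*(-122) = -244)
S(Q) = -1/(10*Q²) (S(Q) = 1/(-10*Q²) = -1/(10*Q²))
R(k, d) = -122/9 + d/9 + k/9 (R(k, d) = 2 + ((k + d) - 140)/9 = 2 + ((d + k) - 140)/9 = 2 + (-140 + d + k)/9 = 2 + (-140/9 + d/9 + k/9) = -122/9 + d/9 + k/9)
R(168, B) + S(-41) = (-122/9 + (⅑)*(-244) + (⅑)*168) - ⅒/(-41)² = (-122/9 - 244/9 + 56/3) - ⅒*1/1681 = -22 - 1/16810 = -369821/16810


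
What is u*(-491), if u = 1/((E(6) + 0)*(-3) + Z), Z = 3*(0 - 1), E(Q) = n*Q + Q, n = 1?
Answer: 491/39 ≈ 12.590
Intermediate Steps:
E(Q) = 2*Q (E(Q) = 1*Q + Q = Q + Q = 2*Q)
Z = -3 (Z = 3*(-1) = -3)
u = -1/39 (u = 1/((2*6 + 0)*(-3) - 3) = 1/((12 + 0)*(-3) - 3) = 1/(12*(-3) - 3) = 1/(-36 - 3) = 1/(-39) = -1/39 ≈ -0.025641)
u*(-491) = -1/39*(-491) = 491/39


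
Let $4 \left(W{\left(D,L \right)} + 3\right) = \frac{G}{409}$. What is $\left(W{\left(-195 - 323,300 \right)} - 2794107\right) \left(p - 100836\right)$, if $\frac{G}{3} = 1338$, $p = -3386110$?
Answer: $\frac{3984846972266229}{409} \approx 9.7429 \cdot 10^{12}$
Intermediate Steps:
$G = 4014$ ($G = 3 \cdot 1338 = 4014$)
$W{\left(D,L \right)} = - \frac{447}{818}$ ($W{\left(D,L \right)} = -3 + \frac{4014 \cdot \frac{1}{409}}{4} = -3 + \frac{1}{4} \cdot \frac{4014}{409} = -3 + \frac{2007}{818} = - \frac{447}{818}$)
$\left(W{\left(-195 - 323,300 \right)} - 2794107\right) \left(p - 100836\right) = \left(- \frac{447}{818} - 2794107\right) \left(-3386110 - 100836\right) = \left(- \frac{2285579973}{818}\right) \left(-3486946\right) = \frac{3984846972266229}{409}$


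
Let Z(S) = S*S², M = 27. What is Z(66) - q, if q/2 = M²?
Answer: 286038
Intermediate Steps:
q = 1458 (q = 2*27² = 2*729 = 1458)
Z(S) = S³
Z(66) - q = 66³ - 1*1458 = 287496 - 1458 = 286038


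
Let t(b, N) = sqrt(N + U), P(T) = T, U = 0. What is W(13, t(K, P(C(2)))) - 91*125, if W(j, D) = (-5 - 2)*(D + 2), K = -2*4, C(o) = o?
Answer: -11389 - 7*sqrt(2) ≈ -11399.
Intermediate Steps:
K = -8
t(b, N) = sqrt(N) (t(b, N) = sqrt(N + 0) = sqrt(N))
W(j, D) = -14 - 7*D (W(j, D) = -7*(2 + D) = -14 - 7*D)
W(13, t(K, P(C(2)))) - 91*125 = (-14 - 7*sqrt(2)) - 91*125 = (-14 - 7*sqrt(2)) - 11375 = -11389 - 7*sqrt(2)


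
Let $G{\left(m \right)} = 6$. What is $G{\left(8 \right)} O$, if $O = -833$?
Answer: $-4998$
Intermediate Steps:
$G{\left(8 \right)} O = 6 \left(-833\right) = -4998$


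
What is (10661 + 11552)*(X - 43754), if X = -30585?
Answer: -1651292207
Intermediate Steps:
(10661 + 11552)*(X - 43754) = (10661 + 11552)*(-30585 - 43754) = 22213*(-74339) = -1651292207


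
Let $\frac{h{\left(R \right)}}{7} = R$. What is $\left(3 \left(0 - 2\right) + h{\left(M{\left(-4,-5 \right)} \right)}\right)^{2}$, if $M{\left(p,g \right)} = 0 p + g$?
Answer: $1681$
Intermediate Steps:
$M{\left(p,g \right)} = g$ ($M{\left(p,g \right)} = 0 + g = g$)
$h{\left(R \right)} = 7 R$
$\left(3 \left(0 - 2\right) + h{\left(M{\left(-4,-5 \right)} \right)}\right)^{2} = \left(3 \left(0 - 2\right) + 7 \left(-5\right)\right)^{2} = \left(3 \left(-2\right) - 35\right)^{2} = \left(-6 - 35\right)^{2} = \left(-41\right)^{2} = 1681$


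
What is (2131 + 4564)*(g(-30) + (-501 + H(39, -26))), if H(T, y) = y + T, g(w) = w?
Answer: -3468010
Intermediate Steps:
H(T, y) = T + y
(2131 + 4564)*(g(-30) + (-501 + H(39, -26))) = (2131 + 4564)*(-30 + (-501 + (39 - 26))) = 6695*(-30 + (-501 + 13)) = 6695*(-30 - 488) = 6695*(-518) = -3468010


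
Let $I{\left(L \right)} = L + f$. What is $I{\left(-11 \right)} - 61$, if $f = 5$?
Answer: $-67$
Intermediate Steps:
$I{\left(L \right)} = 5 + L$ ($I{\left(L \right)} = L + 5 = 5 + L$)
$I{\left(-11 \right)} - 61 = \left(5 - 11\right) - 61 = -6 - 61 = -67$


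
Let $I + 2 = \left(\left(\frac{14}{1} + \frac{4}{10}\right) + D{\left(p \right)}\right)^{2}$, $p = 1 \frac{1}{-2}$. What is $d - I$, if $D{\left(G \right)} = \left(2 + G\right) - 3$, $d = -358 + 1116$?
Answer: $\frac{59359}{100} \approx 593.59$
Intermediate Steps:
$p = - \frac{1}{2}$ ($p = 1 \left(- \frac{1}{2}\right) = - \frac{1}{2} \approx -0.5$)
$d = 758$
$D{\left(G \right)} = -1 + G$
$I = \frac{16441}{100}$ ($I = -2 + \left(\left(\frac{14}{1} + \frac{4}{10}\right) - \frac{3}{2}\right)^{2} = -2 + \left(\left(14 \cdot 1 + 4 \cdot \frac{1}{10}\right) - \frac{3}{2}\right)^{2} = -2 + \left(\left(14 + \frac{2}{5}\right) - \frac{3}{2}\right)^{2} = -2 + \left(\frac{72}{5} - \frac{3}{2}\right)^{2} = -2 + \left(\frac{129}{10}\right)^{2} = -2 + \frac{16641}{100} = \frac{16441}{100} \approx 164.41$)
$d - I = 758 - \frac{16441}{100} = \frac{59359}{100}$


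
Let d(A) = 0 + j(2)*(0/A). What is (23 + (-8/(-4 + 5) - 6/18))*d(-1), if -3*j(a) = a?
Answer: 0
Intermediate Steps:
j(a) = -a/3
d(A) = 0 (d(A) = 0 + (-⅓*2)*(0/A) = 0 - ⅔*0 = 0 + 0 = 0)
(23 + (-8/(-4 + 5) - 6/18))*d(-1) = (23 + (-8/(-4 + 5) - 6/18))*0 = (23 + (-8/1 - 6*1/18))*0 = (23 + (-8*1 - ⅓))*0 = (23 + (-8 - ⅓))*0 = (23 - 25/3)*0 = (44/3)*0 = 0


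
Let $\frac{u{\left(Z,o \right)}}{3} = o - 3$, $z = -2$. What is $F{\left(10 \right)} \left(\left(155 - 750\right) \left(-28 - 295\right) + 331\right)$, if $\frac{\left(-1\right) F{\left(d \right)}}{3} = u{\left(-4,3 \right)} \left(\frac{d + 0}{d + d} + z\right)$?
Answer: $0$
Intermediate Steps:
$u{\left(Z,o \right)} = -9 + 3 o$ ($u{\left(Z,o \right)} = 3 \left(o - 3\right) = 3 \left(-3 + o\right) = -9 + 3 o$)
$F{\left(d \right)} = 0$ ($F{\left(d \right)} = - 3 \left(-9 + 3 \cdot 3\right) \left(\frac{d + 0}{d + d} - 2\right) = - 3 \left(-9 + 9\right) \left(\frac{d}{2 d} - 2\right) = - 3 \cdot 0 \left(d \frac{1}{2 d} - 2\right) = - 3 \cdot 0 \left(\frac{1}{2} - 2\right) = - 3 \cdot 0 \left(- \frac{3}{2}\right) = \left(-3\right) 0 = 0$)
$F{\left(10 \right)} \left(\left(155 - 750\right) \left(-28 - 295\right) + 331\right) = 0 \left(\left(155 - 750\right) \left(-28 - 295\right) + 331\right) = 0 \left(\left(-595\right) \left(-323\right) + 331\right) = 0 \left(192185 + 331\right) = 0 \cdot 192516 = 0$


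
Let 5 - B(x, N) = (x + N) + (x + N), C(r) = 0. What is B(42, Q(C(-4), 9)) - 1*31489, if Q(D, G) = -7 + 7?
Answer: -31568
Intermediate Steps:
Q(D, G) = 0
B(x, N) = 5 - 2*N - 2*x (B(x, N) = 5 - ((x + N) + (x + N)) = 5 - ((N + x) + (N + x)) = 5 - (2*N + 2*x) = 5 + (-2*N - 2*x) = 5 - 2*N - 2*x)
B(42, Q(C(-4), 9)) - 1*31489 = (5 - 2*0 - 2*42) - 1*31489 = (5 + 0 - 84) - 31489 = -79 - 31489 = -31568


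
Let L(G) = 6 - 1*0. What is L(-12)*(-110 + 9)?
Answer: -606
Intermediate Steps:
L(G) = 6 (L(G) = 6 + 0 = 6)
L(-12)*(-110 + 9) = 6*(-110 + 9) = 6*(-101) = -606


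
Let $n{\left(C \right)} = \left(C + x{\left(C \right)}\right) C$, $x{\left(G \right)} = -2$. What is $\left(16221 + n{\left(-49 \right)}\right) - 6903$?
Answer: $11817$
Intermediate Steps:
$n{\left(C \right)} = C \left(-2 + C\right)$ ($n{\left(C \right)} = \left(C - 2\right) C = \left(-2 + C\right) C = C \left(-2 + C\right)$)
$\left(16221 + n{\left(-49 \right)}\right) - 6903 = \left(16221 - 49 \left(-2 - 49\right)\right) - 6903 = \left(16221 - -2499\right) - 6903 = \left(16221 + 2499\right) - 6903 = 18720 - 6903 = 11817$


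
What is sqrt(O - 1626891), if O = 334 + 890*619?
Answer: I*sqrt(1075647) ≈ 1037.1*I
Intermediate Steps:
O = 551244 (O = 334 + 550910 = 551244)
sqrt(O - 1626891) = sqrt(551244 - 1626891) = sqrt(-1075647) = I*sqrt(1075647)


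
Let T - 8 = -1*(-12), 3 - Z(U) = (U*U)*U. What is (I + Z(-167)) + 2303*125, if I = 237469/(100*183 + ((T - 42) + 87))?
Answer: 90821424934/18365 ≈ 4.9454e+6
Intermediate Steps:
Z(U) = 3 - U³ (Z(U) = 3 - U*U*U = 3 - U²*U = 3 - U³)
T = 20 (T = 8 - 1*(-12) = 8 + 12 = 20)
I = 237469/18365 (I = 237469/(100*183 + ((20 - 42) + 87)) = 237469/(18300 + (-22 + 87)) = 237469/(18300 + 65) = 237469/18365 ≈ 12.931)
(I + Z(-167)) + 2303*125 = (237469/18365 + (3 - 1*(-167)³)) + 2303*125 = (237469/18365 + (3 - 1*(-4657463))) + 287875 = (237469/18365 + (3 + 4657463)) + 287875 = (237469/18365 + 4657466) + 287875 = 85534600559/18365 + 287875 = 90821424934/18365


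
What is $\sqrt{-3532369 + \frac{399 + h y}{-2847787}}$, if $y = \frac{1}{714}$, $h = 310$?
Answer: $\frac{i \sqrt{3651047669542298076465771}}{1016659959} \approx 1879.5 i$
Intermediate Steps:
$y = \frac{1}{714} \approx 0.0014006$
$\sqrt{-3532369 + \frac{399 + h y}{-2847787}} = \sqrt{-3532369 + \frac{399 + 310 \cdot \frac{1}{714}}{-2847787}} = \sqrt{-3532369 + \left(399 + \frac{155}{357}\right) \left(- \frac{1}{2847787}\right)} = \sqrt{-3532369 + \frac{142598}{357} \left(- \frac{1}{2847787}\right)} = \sqrt{-3532369 - \frac{142598}{1016659959}} = \sqrt{- \frac{3591218122855469}{1016659959}} = \frac{i \sqrt{3651047669542298076465771}}{1016659959}$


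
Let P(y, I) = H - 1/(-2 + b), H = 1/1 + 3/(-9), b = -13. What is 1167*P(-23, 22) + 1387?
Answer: 11214/5 ≈ 2242.8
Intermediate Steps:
H = ⅔ (H = 1*1 + 3*(-⅑) = 1 - ⅓ = ⅔ ≈ 0.66667)
P(y, I) = 11/15 (P(y, I) = ⅔ - 1/(-2 - 13) = ⅔ - 1/(-15) = ⅔ - 1*(-1/15) = ⅔ + 1/15 = 11/15)
1167*P(-23, 22) + 1387 = 1167*(11/15) + 1387 = 4279/5 + 1387 = 11214/5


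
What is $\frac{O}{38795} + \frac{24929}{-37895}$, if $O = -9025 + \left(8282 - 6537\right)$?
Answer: $- \frac{248599231}{294027305} \approx -0.8455$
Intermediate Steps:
$O = -7280$ ($O = -9025 + \left(8282 - 6537\right) = -9025 + 1745 = -7280$)
$\frac{O}{38795} + \frac{24929}{-37895} = - \frac{7280}{38795} + \frac{24929}{-37895} = \left(-7280\right) \frac{1}{38795} + 24929 \left(- \frac{1}{37895}\right) = - \frac{1456}{7759} - \frac{24929}{37895} = - \frac{248599231}{294027305}$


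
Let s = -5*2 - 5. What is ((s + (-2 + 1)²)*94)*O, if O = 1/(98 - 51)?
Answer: -28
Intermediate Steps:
s = -15 (s = -10 - 5 = -15)
O = 1/47 ≈ 0.021277
((s + (-2 + 1)²)*94)*O = ((-15 + (-2 + 1)²)*94)*(1/47) = ((-15 + (-1)²)*94)*(1/47) = ((-15 + 1)*94)*(1/47) = -14*94*(1/47) = -1316*1/47 = -28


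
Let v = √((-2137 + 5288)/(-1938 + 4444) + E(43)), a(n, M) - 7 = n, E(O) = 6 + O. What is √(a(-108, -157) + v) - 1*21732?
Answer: -21732 + I*√(634283636 - 2506*√315618170)/2506 ≈ -21732.0 + 9.6908*I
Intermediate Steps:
a(n, M) = 7 + n
v = √315618170/2506 (v = √((-2137 + 5288)/(-1938 + 4444) + (6 + 43)) = √(3151/2506 + 49) = √(125945/2506) = √315618170/2506 ≈ 7.0892)
√(a(-108, -157) + v) - 1*21732 = √((7 - 108) + √315618170/2506) - 1*21732 = √(-101 + √315618170/2506) - 21732 = -21732 + √(-101 + √315618170/2506)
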